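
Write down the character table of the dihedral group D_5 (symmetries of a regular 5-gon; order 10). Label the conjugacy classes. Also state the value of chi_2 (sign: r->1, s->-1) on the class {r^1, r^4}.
Conjugacy classes: {e} of size 1, {r^1, r^4} of size 2, {r^2, r^3} of size 2, {s, sr, ..., sr^4} of size 5.
Character table:
  irrep \ class              {e} (size 1)  {r^1, r^4} (size 2)  {r^2, r^3} (size 2)  {s, sr, ..., sr^4} (size 5)
  chi_1 (triv)               1             1                    1                    1                          
  chi_2 (sign: r->1, s->-1)  1             1                    1                    -1                         
  chi_3 (2d, j=1)            2             -1/2 + sqrt(5)/2     -sqrt(5)/2 - 1/2     0                          
  chi_4 (2d, j=2)            2             -sqrt(5)/2 - 1/2     -1/2 + sqrt(5)/2     0                          

Spot check: chi_2 (sign: r->1, s->-1) on {r^1, r^4} = 1.

Proof sketch: D_5 has order 2*5 = 10 with 4 conjugacy classes, hence 4 irreducibles. Sum of squared dims 1 + 1 + 4 + 4 = 10 = |G|. Linear characters come from the abelianisation; the 2-dimensional irreps have character r^k -> 2*cos(2*pi*j*k/5), reflections -> 0.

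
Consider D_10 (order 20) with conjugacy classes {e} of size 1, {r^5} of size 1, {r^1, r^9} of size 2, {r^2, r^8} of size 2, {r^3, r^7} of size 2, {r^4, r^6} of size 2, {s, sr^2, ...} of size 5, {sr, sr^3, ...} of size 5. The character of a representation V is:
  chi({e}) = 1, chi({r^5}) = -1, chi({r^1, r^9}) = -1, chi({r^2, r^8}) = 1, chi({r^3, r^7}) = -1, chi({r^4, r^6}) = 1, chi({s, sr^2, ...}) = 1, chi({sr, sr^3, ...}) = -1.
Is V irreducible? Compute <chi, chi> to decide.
Irreducible: <chi, chi> = 1.

Derivation: <chi, chi> = (1/|G|) sum_C |C| * |chi(C)|^2 = (1/20)[1*|1|^2 + 1*|-1|^2 + 2*|-1|^2 + 2*|1|^2 + 2*|-1|^2 + 2*|1|^2 + 5*|1|^2 + 5*|-1|^2]
  = (1/20)[(1) + (1) + (2) + (2) + (2) + (2) + (5) + (5)] = 20/20 = 1.
A character is irreducible iff <chi, chi> = 1, so this representation is irreducible.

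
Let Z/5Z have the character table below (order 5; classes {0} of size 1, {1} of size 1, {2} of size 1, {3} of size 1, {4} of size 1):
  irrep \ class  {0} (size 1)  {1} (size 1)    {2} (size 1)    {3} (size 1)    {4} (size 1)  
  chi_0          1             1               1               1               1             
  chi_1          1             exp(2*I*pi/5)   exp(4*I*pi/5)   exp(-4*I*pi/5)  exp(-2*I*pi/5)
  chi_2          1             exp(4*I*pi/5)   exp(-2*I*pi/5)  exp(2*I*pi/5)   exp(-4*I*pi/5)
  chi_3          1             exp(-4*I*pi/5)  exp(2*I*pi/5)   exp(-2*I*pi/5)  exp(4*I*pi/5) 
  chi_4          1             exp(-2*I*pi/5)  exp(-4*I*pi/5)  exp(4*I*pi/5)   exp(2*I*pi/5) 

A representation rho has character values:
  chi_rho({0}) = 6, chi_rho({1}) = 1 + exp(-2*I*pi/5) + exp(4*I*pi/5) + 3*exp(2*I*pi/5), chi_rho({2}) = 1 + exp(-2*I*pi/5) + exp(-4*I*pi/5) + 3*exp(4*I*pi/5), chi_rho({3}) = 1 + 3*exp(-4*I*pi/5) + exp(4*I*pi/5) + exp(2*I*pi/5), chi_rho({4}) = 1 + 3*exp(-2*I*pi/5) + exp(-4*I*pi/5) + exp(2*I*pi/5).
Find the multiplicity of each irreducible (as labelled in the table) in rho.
Multiplicities: chi_0: 1, chi_1: 3, chi_2: 1, chi_3: 0, chi_4: 1.

Explanation: Use <chi_rho, chi> = (1/|G|) sum_C |C| * chi_rho(C) * conj(chi(C)) with |G| = 5 for each irreducible chi in the table:
  <chi_rho, chi_0> = (1/5)[1*(6)*conj(1) + 1*(1 + exp(-2*I*pi/5) + exp(4*I*pi/5) + 3*exp(2*I*pi/5))*conj(1) + 1*(1 + exp(-2*I*pi/5) + exp(-4*I*pi/5) + 3*exp(4*I*pi/5))*conj(1) + 1*(1 + 3*exp(-4*I*pi/5) + exp(4*I*pi/5) + exp(2*I*pi/5))*conj(1) + 1*(1 + 3*exp(-2*I*pi/5) + exp(-4*I*pi/5) + exp(2*I*pi/5))*conj(1)]
      = (1/5)[(6) + (1 + exp(-2*I*pi/5) + exp(4*I*pi/5) + 3*exp(2*I*pi/5)) + (1 + exp(-2*I*pi/5) + exp(-4*I*pi/5) + 3*exp(4*I*pi/5)) + (1 + 3*exp(-4*I*pi/5) + exp(4*I*pi/5) + exp(2*I*pi/5)) + (1 + 3*exp(-2*I*pi/5) + exp(-4*I*pi/5) + exp(2*I*pi/5))] = 5/5 = 1
  <chi_rho, chi_1> = (1/5)[1*(6)*conj(1) + 1*(1 + exp(-2*I*pi/5) + exp(4*I*pi/5) + 3*exp(2*I*pi/5))*conj(exp(2*I*pi/5)) + 1*(1 + exp(-2*I*pi/5) + exp(-4*I*pi/5) + 3*exp(4*I*pi/5))*conj(exp(4*I*pi/5)) + 1*(1 + 3*exp(-4*I*pi/5) + exp(4*I*pi/5) + exp(2*I*pi/5))*conj(exp(-4*I*pi/5)) + 1*(1 + 3*exp(-2*I*pi/5) + exp(-4*I*pi/5) + exp(2*I*pi/5))*conj(exp(-2*I*pi/5))]
      = (1/5)[(6) + (3 + exp(-2*I*pi/5) + exp(-4*I*pi/5) + exp(2*I*pi/5)) + (3 + exp(-4*I*pi/5) + exp(4*I*pi/5) + exp(2*I*pi/5)) + (3 + exp(-2*I*pi/5) + exp(-4*I*pi/5) + exp(4*I*pi/5)) + (3 + exp(-2*I*pi/5) + exp(4*I*pi/5) + exp(2*I*pi/5))] = 15/5 = 3
  <chi_rho, chi_2> = (1/5)[1*(6)*conj(1) + 1*(1 + exp(-2*I*pi/5) + exp(4*I*pi/5) + 3*exp(2*I*pi/5))*conj(exp(4*I*pi/5)) + 1*(1 + exp(-2*I*pi/5) + exp(-4*I*pi/5) + 3*exp(4*I*pi/5))*conj(exp(-2*I*pi/5)) + 1*(1 + 3*exp(-4*I*pi/5) + exp(4*I*pi/5) + exp(2*I*pi/5))*conj(exp(2*I*pi/5)) + 1*(1 + 3*exp(-2*I*pi/5) + exp(-4*I*pi/5) + exp(2*I*pi/5))*conj(exp(-4*I*pi/5))]
      = (1/5)[(6) + (1 + 3*exp(-2*I*pi/5) + exp(-4*I*pi/5) + exp(4*I*pi/5)) + (1 + 3*exp(-4*I*pi/5) + exp(-2*I*pi/5) + exp(2*I*pi/5)) + (1 + exp(-2*I*pi/5) + exp(2*I*pi/5) + 3*exp(4*I*pi/5)) + (1 + exp(-4*I*pi/5) + exp(4*I*pi/5) + 3*exp(2*I*pi/5))] = 5/5 = 1
  <chi_rho, chi_3> = (1/5)[1*(6)*conj(1) + 1*(1 + exp(-2*I*pi/5) + exp(4*I*pi/5) + 3*exp(2*I*pi/5))*conj(exp(-4*I*pi/5)) + 1*(1 + exp(-2*I*pi/5) + exp(-4*I*pi/5) + 3*exp(4*I*pi/5))*conj(exp(2*I*pi/5)) + 1*(1 + 3*exp(-4*I*pi/5) + exp(4*I*pi/5) + exp(2*I*pi/5))*conj(exp(-2*I*pi/5)) + 1*(1 + 3*exp(-2*I*pi/5) + exp(-4*I*pi/5) + exp(2*I*pi/5))*conj(exp(4*I*pi/5))]
      = (1/5)[(6) + (3*exp(-4*I*pi/5) + exp(-2*I*pi/5) + exp(4*I*pi/5) + exp(2*I*pi/5)) + (exp(-2*I*pi/5) + exp(-4*I*pi/5) + exp(4*I*pi/5) + 3*exp(2*I*pi/5)) + (3*exp(-2*I*pi/5) + exp(-4*I*pi/5) + exp(4*I*pi/5) + exp(2*I*pi/5)) + (exp(-2*I*pi/5) + exp(-4*I*pi/5) + exp(2*I*pi/5) + 3*exp(4*I*pi/5))] = 0/5 = 0
  <chi_rho, chi_4> = (1/5)[1*(6)*conj(1) + 1*(1 + exp(-2*I*pi/5) + exp(4*I*pi/5) + 3*exp(2*I*pi/5))*conj(exp(-2*I*pi/5)) + 1*(1 + exp(-2*I*pi/5) + exp(-4*I*pi/5) + 3*exp(4*I*pi/5))*conj(exp(-4*I*pi/5)) + 1*(1 + 3*exp(-4*I*pi/5) + exp(4*I*pi/5) + exp(2*I*pi/5))*conj(exp(4*I*pi/5)) + 1*(1 + 3*exp(-2*I*pi/5) + exp(-4*I*pi/5) + exp(2*I*pi/5))*conj(exp(2*I*pi/5))]
      = (1/5)[(6) + (1 + exp(-4*I*pi/5) + exp(2*I*pi/5) + 3*exp(4*I*pi/5)) + (1 + 3*exp(-2*I*pi/5) + exp(4*I*pi/5) + exp(2*I*pi/5)) + (1 + exp(-2*I*pi/5) + exp(-4*I*pi/5) + 3*exp(2*I*pi/5)) + (1 + 3*exp(-4*I*pi/5) + exp(-2*I*pi/5) + exp(4*I*pi/5))] = 5/5 = 1
(Exp terms are combined using exp(i*s)*conj(exp(i*t)) = exp(i*(s-t)), and sums of them are collapsed using the identity that for every m > 1 the m distinct m-th roots of unity sum to 0, e.g. 1 + exp(2*I*pi/3) + exp(-2*I*pi/3) = 0.)
Dimension check: dim(rho) = sum (mult * dim) = 1*1 + 3*1 + 1*1 + 0*1 + 1*1 = 6 = chi_rho(e) = 6.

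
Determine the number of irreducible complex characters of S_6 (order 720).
11

Argument: The number of irreducible complex representations of a finite group equals its number of conjugacy classes. Conjugacy classes in S_6 correspond to cycle types, i.e. partitions of 6; there are p(6) = 11 of them, so S_6 (order 720) has exactly 11 irreducible complex representations.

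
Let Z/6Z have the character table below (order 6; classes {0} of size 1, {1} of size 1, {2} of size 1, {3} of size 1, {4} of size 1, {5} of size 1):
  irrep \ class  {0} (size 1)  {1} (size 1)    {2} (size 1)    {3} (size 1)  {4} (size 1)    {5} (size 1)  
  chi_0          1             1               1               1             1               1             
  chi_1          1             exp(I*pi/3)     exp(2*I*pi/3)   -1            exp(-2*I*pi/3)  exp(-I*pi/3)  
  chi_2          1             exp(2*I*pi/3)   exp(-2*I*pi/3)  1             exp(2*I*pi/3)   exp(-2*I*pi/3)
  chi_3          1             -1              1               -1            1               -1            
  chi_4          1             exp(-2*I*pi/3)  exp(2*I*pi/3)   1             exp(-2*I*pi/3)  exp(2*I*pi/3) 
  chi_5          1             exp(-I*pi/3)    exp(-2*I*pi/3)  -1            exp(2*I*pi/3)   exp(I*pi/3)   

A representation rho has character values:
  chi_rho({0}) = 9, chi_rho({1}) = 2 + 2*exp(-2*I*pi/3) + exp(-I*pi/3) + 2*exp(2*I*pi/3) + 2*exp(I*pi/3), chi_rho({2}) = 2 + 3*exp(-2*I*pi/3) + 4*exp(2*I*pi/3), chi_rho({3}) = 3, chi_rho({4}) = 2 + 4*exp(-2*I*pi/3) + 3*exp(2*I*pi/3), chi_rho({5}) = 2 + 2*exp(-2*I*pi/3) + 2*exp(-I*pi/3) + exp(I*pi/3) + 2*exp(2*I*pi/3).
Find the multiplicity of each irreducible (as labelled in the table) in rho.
Multiplicities: chi_0: 2, chi_1: 2, chi_2: 2, chi_3: 0, chi_4: 2, chi_5: 1.

Reasoning: Use <chi_rho, chi> = (1/|G|) sum_C |C| * chi_rho(C) * conj(chi(C)) with |G| = 6 for each irreducible chi in the table:
  <chi_rho, chi_0> = (1/6)[1*(9)*conj(1) + 1*(2 + 2*exp(-2*I*pi/3) + exp(-I*pi/3) + 2*exp(2*I*pi/3) + 2*exp(I*pi/3))*conj(1) + 1*(2 + 3*exp(-2*I*pi/3) + 4*exp(2*I*pi/3))*conj(1) + 1*(3)*conj(1) + 1*(2 + 4*exp(-2*I*pi/3) + 3*exp(2*I*pi/3))*conj(1) + 1*(2 + 2*exp(-2*I*pi/3) + 2*exp(-I*pi/3) + exp(I*pi/3) + 2*exp(2*I*pi/3))*conj(1)]
      = (1/6)[(9) + (2 + 2*exp(-2*I*pi/3) + exp(-I*pi/3) + 2*exp(2*I*pi/3) + 2*exp(I*pi/3)) + (2 + 3*exp(-2*I*pi/3) + 4*exp(2*I*pi/3)) + (3) + (2 + 4*exp(-2*I*pi/3) + 3*exp(2*I*pi/3)) + (2 + 2*exp(-2*I*pi/3) + 2*exp(-I*pi/3) + exp(I*pi/3) + 2*exp(2*I*pi/3))] = 12/6 = 2
  <chi_rho, chi_1> = (1/6)[1*(9)*conj(1) + 1*(2 + 2*exp(-2*I*pi/3) + exp(-I*pi/3) + 2*exp(2*I*pi/3) + 2*exp(I*pi/3))*conj(exp(I*pi/3)) + 1*(2 + 3*exp(-2*I*pi/3) + 4*exp(2*I*pi/3))*conj(exp(2*I*pi/3)) + 1*(3)*conj(-1) + 1*(2 + 4*exp(-2*I*pi/3) + 3*exp(2*I*pi/3))*conj(exp(-2*I*pi/3)) + 1*(2 + 2*exp(-2*I*pi/3) + 2*exp(-I*pi/3) + exp(I*pi/3) + 2*exp(2*I*pi/3))*conj(exp(-I*pi/3))]
      = (1/6)[(9) + (2*exp(-I*pi/3) + exp(-2*I*pi/3) + 2*exp(I*pi/3)) + (4 + 2*exp(-2*I*pi/3) + 3*exp(2*I*pi/3)) + (-3) + (4 + 3*exp(-2*I*pi/3) + 2*exp(2*I*pi/3)) + (2*exp(-I*pi/3) + exp(2*I*pi/3) + 2*exp(I*pi/3))] = 12/6 = 2
  <chi_rho, chi_2> = (1/6)[1*(9)*conj(1) + 1*(2 + 2*exp(-2*I*pi/3) + exp(-I*pi/3) + 2*exp(2*I*pi/3) + 2*exp(I*pi/3))*conj(exp(2*I*pi/3)) + 1*(2 + 3*exp(-2*I*pi/3) + 4*exp(2*I*pi/3))*conj(exp(-2*I*pi/3)) + 1*(3)*conj(1) + 1*(2 + 4*exp(-2*I*pi/3) + 3*exp(2*I*pi/3))*conj(exp(2*I*pi/3)) + 1*(2 + 2*exp(-2*I*pi/3) + 2*exp(-I*pi/3) + exp(I*pi/3) + 2*exp(2*I*pi/3))*conj(exp(-2*I*pi/3))]
      = (1/6)[(9) + (1 + 2*exp(-2*I*pi/3) + 2*exp(-I*pi/3) + 2*exp(2*I*pi/3)) + (3 + 4*exp(-2*I*pi/3) + 2*exp(2*I*pi/3)) + (3) + (3 + 2*exp(-2*I*pi/3) + 4*exp(2*I*pi/3)) + (1 + 2*exp(-2*I*pi/3) + 2*exp(2*I*pi/3) + 2*exp(I*pi/3))] = 12/6 = 2
  <chi_rho, chi_3> = (1/6)[1*(9)*conj(1) + 1*(2 + 2*exp(-2*I*pi/3) + exp(-I*pi/3) + 2*exp(2*I*pi/3) + 2*exp(I*pi/3))*conj(-1) + 1*(2 + 3*exp(-2*I*pi/3) + 4*exp(2*I*pi/3))*conj(1) + 1*(3)*conj(-1) + 1*(2 + 4*exp(-2*I*pi/3) + 3*exp(2*I*pi/3))*conj(1) + 1*(2 + 2*exp(-2*I*pi/3) + 2*exp(-I*pi/3) + exp(I*pi/3) + 2*exp(2*I*pi/3))*conj(-1)]
      = (1/6)[(9) + (-2 - 2*exp(I*pi/3) - 2*exp(2*I*pi/3) - exp(-I*pi/3) - 2*exp(-2*I*pi/3)) + (2 + 3*exp(-2*I*pi/3) + 4*exp(2*I*pi/3)) + (-3) + (2 + 4*exp(-2*I*pi/3) + 3*exp(2*I*pi/3)) + (-2 - 2*exp(2*I*pi/3) - exp(I*pi/3) - 2*exp(-I*pi/3) - 2*exp(-2*I*pi/3))] = 0/6 = 0
  <chi_rho, chi_4> = (1/6)[1*(9)*conj(1) + 1*(2 + 2*exp(-2*I*pi/3) + exp(-I*pi/3) + 2*exp(2*I*pi/3) + 2*exp(I*pi/3))*conj(exp(-2*I*pi/3)) + 1*(2 + 3*exp(-2*I*pi/3) + 4*exp(2*I*pi/3))*conj(exp(2*I*pi/3)) + 1*(3)*conj(1) + 1*(2 + 4*exp(-2*I*pi/3) + 3*exp(2*I*pi/3))*conj(exp(-2*I*pi/3)) + 1*(2 + 2*exp(-2*I*pi/3) + 2*exp(-I*pi/3) + exp(I*pi/3) + 2*exp(2*I*pi/3))*conj(exp(2*I*pi/3))]
      = (1/6)[(9) + (2*exp(-2*I*pi/3) + exp(I*pi/3) + 2*exp(2*I*pi/3)) + (4 + 2*exp(-2*I*pi/3) + 3*exp(2*I*pi/3)) + (3) + (4 + 3*exp(-2*I*pi/3) + 2*exp(2*I*pi/3)) + (2*exp(-2*I*pi/3) + exp(-I*pi/3) + 2*exp(2*I*pi/3))] = 12/6 = 2
  <chi_rho, chi_5> = (1/6)[1*(9)*conj(1) + 1*(2 + 2*exp(-2*I*pi/3) + exp(-I*pi/3) + 2*exp(2*I*pi/3) + 2*exp(I*pi/3))*conj(exp(-I*pi/3)) + 1*(2 + 3*exp(-2*I*pi/3) + 4*exp(2*I*pi/3))*conj(exp(-2*I*pi/3)) + 1*(3)*conj(-1) + 1*(2 + 4*exp(-2*I*pi/3) + 3*exp(2*I*pi/3))*conj(exp(2*I*pi/3)) + 1*(2 + 2*exp(-2*I*pi/3) + 2*exp(-I*pi/3) + exp(I*pi/3) + 2*exp(2*I*pi/3))*conj(exp(I*pi/3))]
      = (1/6)[(9) + (-1 + 2*exp(-I*pi/3) + 2*exp(2*I*pi/3) + 2*exp(I*pi/3)) + (3 + 4*exp(-2*I*pi/3) + 2*exp(2*I*pi/3)) + (-3) + (3 + 2*exp(-2*I*pi/3) + 4*exp(2*I*pi/3)) + (-1 + 2*exp(-2*I*pi/3) + 2*exp(-I*pi/3) + 2*exp(I*pi/3))] = 6/6 = 1
(Exp terms are combined using exp(i*s)*conj(exp(i*t)) = exp(i*(s-t)), and sums of them are collapsed using the identity that for every m > 1 the m distinct m-th roots of unity sum to 0, e.g. 1 + exp(2*I*pi/3) + exp(-2*I*pi/3) = 0.)
Dimension check: dim(rho) = sum (mult * dim) = 2*1 + 2*1 + 2*1 + 0*1 + 2*1 + 1*1 = 9 = chi_rho(e) = 9.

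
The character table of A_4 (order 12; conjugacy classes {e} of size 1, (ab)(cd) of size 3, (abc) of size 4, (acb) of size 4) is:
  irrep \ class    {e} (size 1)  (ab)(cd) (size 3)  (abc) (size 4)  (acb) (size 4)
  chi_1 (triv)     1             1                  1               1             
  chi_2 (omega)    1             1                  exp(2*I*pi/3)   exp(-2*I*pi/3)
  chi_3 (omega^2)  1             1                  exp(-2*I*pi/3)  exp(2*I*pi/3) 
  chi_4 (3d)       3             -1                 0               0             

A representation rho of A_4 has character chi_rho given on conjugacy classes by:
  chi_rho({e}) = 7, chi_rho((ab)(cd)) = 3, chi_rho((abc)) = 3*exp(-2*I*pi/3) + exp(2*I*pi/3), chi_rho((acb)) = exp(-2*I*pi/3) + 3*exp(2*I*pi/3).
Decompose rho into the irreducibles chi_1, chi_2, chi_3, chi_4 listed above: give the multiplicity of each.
Multiplicities: chi_1: 0, chi_2: 1, chi_3: 3, chi_4: 1.

Derivation: Use <chi_rho, chi> = (1/|G|) sum_C |C| * chi_rho(C) * conj(chi(C)) with |G| = 12 for each irreducible chi in the table:
  <chi_rho, chi_1> = (1/12)[1*(7)*conj(1) + 3*(3)*conj(1) + 4*(3*exp(-2*I*pi/3) + exp(2*I*pi/3))*conj(1) + 4*(exp(-2*I*pi/3) + 3*exp(2*I*pi/3))*conj(1)]
      = (1/12)[(7) + (9) + (12*exp(-2*I*pi/3) + 4*exp(2*I*pi/3)) + (4*exp(-2*I*pi/3) + 12*exp(2*I*pi/3))] = 0/12 = 0
  <chi_rho, chi_2> = (1/12)[1*(7)*conj(1) + 3*(3)*conj(1) + 4*(3*exp(-2*I*pi/3) + exp(2*I*pi/3))*conj(exp(2*I*pi/3)) + 4*(exp(-2*I*pi/3) + 3*exp(2*I*pi/3))*conj(exp(-2*I*pi/3))]
      = (1/12)[(7) + (9) + (4 + 12*exp(2*I*pi/3)) + (4 + 12*exp(-2*I*pi/3))] = 12/12 = 1
  <chi_rho, chi_3> = (1/12)[1*(7)*conj(1) + 3*(3)*conj(1) + 4*(3*exp(-2*I*pi/3) + exp(2*I*pi/3))*conj(exp(-2*I*pi/3)) + 4*(exp(-2*I*pi/3) + 3*exp(2*I*pi/3))*conj(exp(2*I*pi/3))]
      = (1/12)[(7) + (9) + (12 + 4*exp(-2*I*pi/3)) + (12 + 4*exp(2*I*pi/3))] = 36/12 = 3
  <chi_rho, chi_4> = (1/12)[1*(7)*conj(3) + 3*(3)*conj(-1) + 4*(3*exp(-2*I*pi/3) + exp(2*I*pi/3))*conj(0) + 4*(exp(-2*I*pi/3) + 3*exp(2*I*pi/3))*conj(0)]
      = (1/12)[(21) + (-9) + (0) + (0)] = 12/12 = 1
(Exp terms are combined using exp(i*s)*conj(exp(i*t)) = exp(i*(s-t)), and sums of them are collapsed using the identity that for every m > 1 the m distinct m-th roots of unity sum to 0, e.g. 1 + exp(2*I*pi/3) + exp(-2*I*pi/3) = 0.)
Dimension check: dim(rho) = sum (mult * dim) = 0*1 + 1*1 + 3*1 + 1*3 = 7 = chi_rho(e) = 7.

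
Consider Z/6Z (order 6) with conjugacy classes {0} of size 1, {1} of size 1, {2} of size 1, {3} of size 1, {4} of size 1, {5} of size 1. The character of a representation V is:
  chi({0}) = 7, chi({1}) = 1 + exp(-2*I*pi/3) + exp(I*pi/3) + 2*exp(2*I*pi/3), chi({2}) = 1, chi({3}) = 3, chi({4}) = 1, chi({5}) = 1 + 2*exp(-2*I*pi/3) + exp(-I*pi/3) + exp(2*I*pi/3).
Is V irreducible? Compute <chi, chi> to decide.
Not irreducible (reducible): <chi, chi> = 11 > 1.

Derivation: <chi, chi> = (1/|G|) sum_C |C| * |chi(C)|^2 = (1/6)[1*|7|^2 + 1*|1 + exp(-2*I*pi/3) + exp(I*pi/3) + 2*exp(2*I*pi/3)|^2 + 1*|1|^2 + 1*|3|^2 + 1*|1|^2 + 1*|1 + 2*exp(-2*I*pi/3) + exp(-I*pi/3) + exp(2*I*pi/3)|^2]
  = (1/6)[(49) + (3) + (1) + (9) + (1) + (3)] = 66/6 = 11.
(Exp terms are combined using exp(i*s)*conj(exp(i*t)) = exp(i*(s-t)), and sums of them are collapsed using the identity that for every m > 1 the m distinct m-th roots of unity sum to 0, e.g. 1 + exp(2*I*pi/3) + exp(-2*I*pi/3) = 0.)
A character is irreducible iff <chi, chi> = 1, so this representation is reducible.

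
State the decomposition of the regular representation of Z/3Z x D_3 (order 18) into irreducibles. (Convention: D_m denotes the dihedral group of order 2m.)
Each irreducible V_i of dimension d_i appears with multiplicity d_i, i.e. rho_reg = (direct sum over all irreducibles V_i) d_i V_i. The irreducible dimensions for Z/3Z x D_3 are 1, 1, 1, 1, 1, 1, 2, 2, 2: 6 irreducibles of dimension 1, each with multiplicity 1; 3 irreducibles of dimension 2, each with multiplicity 2. Total dimension 6*1*1 + 3*2*2 = 18 = |G|.

General theorem: in the regular representation of a finite group G, each irreducible appears with multiplicity equal to its dimension. Check: dim(rho_reg) = sum d_i^2 = 1 + 1 + 1 + 1 + 1 + 1 + 4 + 4 + 4 = 18 = |G|.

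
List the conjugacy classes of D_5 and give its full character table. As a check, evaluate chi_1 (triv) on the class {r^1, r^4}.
Conjugacy classes: {e} of size 1, {r^1, r^4} of size 2, {r^2, r^3} of size 2, {s, sr, ..., sr^4} of size 5.
Character table:
  irrep \ class              {e} (size 1)  {r^1, r^4} (size 2)  {r^2, r^3} (size 2)  {s, sr, ..., sr^4} (size 5)
  chi_1 (triv)               1             1                    1                    1                          
  chi_2 (sign: r->1, s->-1)  1             1                    1                    -1                         
  chi_3 (2d, j=1)            2             -1/2 + sqrt(5)/2     -sqrt(5)/2 - 1/2     0                          
  chi_4 (2d, j=2)            2             -sqrt(5)/2 - 1/2     -1/2 + sqrt(5)/2     0                          

Spot check: chi_1 (triv) on {r^1, r^4} = 1.

Reasoning: D_5 has order 2*5 = 10 with 4 conjugacy classes, hence 4 irreducibles. Sum of squared dims 1 + 1 + 4 + 4 = 10 = |G|. Linear characters come from the abelianisation; the 2-dimensional irreps have character r^k -> 2*cos(2*pi*j*k/5), reflections -> 0.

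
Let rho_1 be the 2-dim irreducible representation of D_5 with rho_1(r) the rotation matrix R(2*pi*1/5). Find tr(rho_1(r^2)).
chi_{rho_1}(r^2) = 2*cos(2*pi*1*2/5) = -sqrt(5)/2 - 1/2

Argument: rho_1(r^2) is rotation by angle 2*pi*1*2/5, whose trace is 2*cos(2*pi*1*2/5) = -sqrt(5)/2 - 1/2.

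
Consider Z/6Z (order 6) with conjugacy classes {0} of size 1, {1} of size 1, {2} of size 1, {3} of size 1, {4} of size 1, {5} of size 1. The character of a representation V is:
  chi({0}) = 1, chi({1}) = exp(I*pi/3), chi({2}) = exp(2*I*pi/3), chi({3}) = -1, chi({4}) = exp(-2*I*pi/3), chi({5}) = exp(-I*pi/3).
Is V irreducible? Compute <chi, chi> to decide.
Irreducible: <chi, chi> = 1.

Working: <chi, chi> = (1/|G|) sum_C |C| * |chi(C)|^2 = (1/6)[1*|1|^2 + 1*|exp(I*pi/3)|^2 + 1*|exp(2*I*pi/3)|^2 + 1*|-1|^2 + 1*|exp(-2*I*pi/3)|^2 + 1*|exp(-I*pi/3)|^2]
  = (1/6)[(1) + (1) + (1) + (1) + (1) + (1)] = 6/6 = 1.
(Exp terms are combined using exp(i*s)*conj(exp(i*t)) = exp(i*(s-t)), and sums of them are collapsed using the identity that for every m > 1 the m distinct m-th roots of unity sum to 0, e.g. 1 + exp(2*I*pi/3) + exp(-2*I*pi/3) = 0.)
A character is irreducible iff <chi, chi> = 1, so this representation is irreducible.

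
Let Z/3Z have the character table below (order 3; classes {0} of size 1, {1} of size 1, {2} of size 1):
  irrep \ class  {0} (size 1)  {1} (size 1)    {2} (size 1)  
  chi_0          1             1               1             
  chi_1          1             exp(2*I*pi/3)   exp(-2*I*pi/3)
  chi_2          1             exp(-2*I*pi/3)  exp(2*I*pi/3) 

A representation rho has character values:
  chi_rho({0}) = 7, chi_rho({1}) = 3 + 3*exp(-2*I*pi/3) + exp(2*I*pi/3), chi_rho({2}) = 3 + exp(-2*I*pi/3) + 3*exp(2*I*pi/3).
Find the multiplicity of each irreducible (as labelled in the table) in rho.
Multiplicities: chi_0: 3, chi_1: 1, chi_2: 3.

Solution. Use <chi_rho, chi> = (1/|G|) sum_C |C| * chi_rho(C) * conj(chi(C)) with |G| = 3 for each irreducible chi in the table:
  <chi_rho, chi_0> = (1/3)[1*(7)*conj(1) + 1*(3 + 3*exp(-2*I*pi/3) + exp(2*I*pi/3))*conj(1) + 1*(3 + exp(-2*I*pi/3) + 3*exp(2*I*pi/3))*conj(1)]
      = (1/3)[(7) + (3 + 3*exp(-2*I*pi/3) + exp(2*I*pi/3)) + (3 + exp(-2*I*pi/3) + 3*exp(2*I*pi/3))] = 9/3 = 3
  <chi_rho, chi_1> = (1/3)[1*(7)*conj(1) + 1*(3 + 3*exp(-2*I*pi/3) + exp(2*I*pi/3))*conj(exp(2*I*pi/3)) + 1*(3 + exp(-2*I*pi/3) + 3*exp(2*I*pi/3))*conj(exp(-2*I*pi/3))]
      = (1/3)[(7) + (-2) + (-2)] = 3/3 = 1
  <chi_rho, chi_2> = (1/3)[1*(7)*conj(1) + 1*(3 + 3*exp(-2*I*pi/3) + exp(2*I*pi/3))*conj(exp(-2*I*pi/3)) + 1*(3 + exp(-2*I*pi/3) + 3*exp(2*I*pi/3))*conj(exp(2*I*pi/3))]
      = (1/3)[(7) + (3 + exp(-2*I*pi/3) + 3*exp(2*I*pi/3)) + (3 + 3*exp(-2*I*pi/3) + exp(2*I*pi/3))] = 9/3 = 3
(Exp terms are combined using exp(i*s)*conj(exp(i*t)) = exp(i*(s-t)), and sums of them are collapsed using the identity that for every m > 1 the m distinct m-th roots of unity sum to 0, e.g. 1 + exp(2*I*pi/3) + exp(-2*I*pi/3) = 0.)
Dimension check: dim(rho) = sum (mult * dim) = 3*1 + 1*1 + 3*1 = 7 = chi_rho(e) = 7.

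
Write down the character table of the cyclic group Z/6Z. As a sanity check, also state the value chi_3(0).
Character table of Z/6Z (irreps indexed chi_0,...,chi_5 with chi_k(m) = zeta_6^(k*m), zeta_6 = exp(2*pi*i/6)):
  irrep \ class  {0} (size 1)  {1} (size 1)    {2} (size 1)    {3} (size 1)  {4} (size 1)    {5} (size 1)  
  chi_0          1             1               1               1             1               1             
  chi_1          1             exp(I*pi/3)     exp(2*I*pi/3)   -1            exp(-2*I*pi/3)  exp(-I*pi/3)  
  chi_2          1             exp(2*I*pi/3)   exp(-2*I*pi/3)  1             exp(2*I*pi/3)   exp(-2*I*pi/3)
  chi_3          1             -1              1               -1            1               -1            
  chi_4          1             exp(-2*I*pi/3)  exp(2*I*pi/3)   1             exp(-2*I*pi/3)  exp(2*I*pi/3) 
  chi_5          1             exp(-I*pi/3)    exp(-2*I*pi/3)  -1            exp(2*I*pi/3)   exp(I*pi/3)   

Spot check: chi_3(0) = zeta_6^(3*0) = zeta_6^0 = 1.

Solution. Z/6Z is abelian, so all 6 irreducible complex representations are 1-dimensional. They are given by chi_k(m) = zeta_6^(k*m) for k = 0,...,5. Row orthogonality: sum_m chi_k(m) conj(chi_l(m)) = 6 * [k = l].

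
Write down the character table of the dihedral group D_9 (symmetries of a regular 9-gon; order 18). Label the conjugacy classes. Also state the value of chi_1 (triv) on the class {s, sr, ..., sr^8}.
Conjugacy classes: {e} of size 1, {r^1, r^8} of size 2, {r^2, r^7} of size 2, {r^3, r^6} of size 2, {r^4, r^5} of size 2, {s, sr, ..., sr^8} of size 9.
Character table:
  irrep \ class              {e} (size 1)  {r^1, r^8} (size 2)  {r^2, r^7} (size 2)  {r^3, r^6} (size 2)  {r^4, r^5} (size 2)  {s, sr, ..., sr^8} (size 9)
  chi_1 (triv)               1             1                    1                    1                    1                    1                          
  chi_2 (sign: r->1, s->-1)  1             1                    1                    1                    1                    -1                         
  chi_3 (2d, j=1)            2             2*cos(2*pi/9)        2*cos(4*pi/9)        -1                   -2*cos(pi/9)         0                          
  chi_4 (2d, j=2)            2             2*cos(4*pi/9)        -2*cos(pi/9)         -1                   2*cos(2*pi/9)        0                          
  chi_5 (2d, j=3)            2             -1                   -1                   2                    -1                   0                          
  chi_6 (2d, j=4)            2             -2*cos(pi/9)         2*cos(2*pi/9)        -1                   2*cos(4*pi/9)        0                          

Spot check: chi_1 (triv) on {s, sr, ..., sr^8} = 1.

D_9 has order 2*9 = 18 with 6 conjugacy classes, hence 6 irreducibles. Sum of squared dims 1 + 1 + 4 + 4 + 4 + 4 = 18 = |G|. Linear characters come from the abelianisation; the 2-dimensional irreps have character r^k -> 2*cos(2*pi*j*k/9), reflections -> 0.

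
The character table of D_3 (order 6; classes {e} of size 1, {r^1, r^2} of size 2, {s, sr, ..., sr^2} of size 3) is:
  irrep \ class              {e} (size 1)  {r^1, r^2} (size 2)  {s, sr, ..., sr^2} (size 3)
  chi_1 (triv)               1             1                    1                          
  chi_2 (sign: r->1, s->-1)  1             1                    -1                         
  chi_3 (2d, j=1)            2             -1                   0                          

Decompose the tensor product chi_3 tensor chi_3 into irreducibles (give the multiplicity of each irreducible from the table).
chi_3 tensor chi_3 = chi_1 + chi_2 + chi_3 (all other irreducibles have multiplicity 0).

Solution. The character of a tensor product is the pointwise product (chi_3 * chi_3)(C) = chi_3(C) * chi_3(C):
  {e}: (2)*(2), {r^1, r^2}: (-1)*(-1), {s, sr, ..., sr^2}: (0)*(0)
so (chi_3 * chi_3) takes values
  {e} -> 4, {r^1, r^2} -> 1, {s, sr, ..., sr^2} -> 0.
Now take the inner product of this character with each irreducible chi from the table, <chi_3*chi_3, chi> = (1/6) sum_C |C| (chi_3*chi_3)(C) conj(chi(C)):
  <chi_3*chi_3, chi_1> = (1/6)[1*(4)*conj(1) + 2*(1)*conj(1) + 3*(0)*conj(1)]
      = (1/6)[(4) + (2) + (0)] = 6/6 = 1
  <chi_3*chi_3, chi_2> = (1/6)[1*(4)*conj(1) + 2*(1)*conj(1) + 3*(0)*conj(-1)]
      = (1/6)[(4) + (2) + (0)] = 6/6 = 1
  <chi_3*chi_3, chi_3> = (1/6)[1*(4)*conj(2) + 2*(1)*conj(-1) + 3*(0)*conj(0)]
      = (1/6)[(8) + (-2) + (0)] = 6/6 = 1
Hence the multiplicities are chi_1: 1, chi_2: 1, chi_3: 1. Dimension check: dim(chi_3)*dim(chi_3) = 2*2 = 4 and sum (mult * dim) = 1*1 + 1*1 + 1*2 = 4.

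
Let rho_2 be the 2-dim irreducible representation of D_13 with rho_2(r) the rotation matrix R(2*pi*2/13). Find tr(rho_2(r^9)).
chi_{rho_2}(r^9) = 2*cos(2*pi*2*9/13) = -2*cos(3*pi/13)

Details: rho_2(r^9) is rotation by angle 2*pi*2*9/13, whose trace is 2*cos(2*pi*2*9/13) = -2*cos(3*pi/13).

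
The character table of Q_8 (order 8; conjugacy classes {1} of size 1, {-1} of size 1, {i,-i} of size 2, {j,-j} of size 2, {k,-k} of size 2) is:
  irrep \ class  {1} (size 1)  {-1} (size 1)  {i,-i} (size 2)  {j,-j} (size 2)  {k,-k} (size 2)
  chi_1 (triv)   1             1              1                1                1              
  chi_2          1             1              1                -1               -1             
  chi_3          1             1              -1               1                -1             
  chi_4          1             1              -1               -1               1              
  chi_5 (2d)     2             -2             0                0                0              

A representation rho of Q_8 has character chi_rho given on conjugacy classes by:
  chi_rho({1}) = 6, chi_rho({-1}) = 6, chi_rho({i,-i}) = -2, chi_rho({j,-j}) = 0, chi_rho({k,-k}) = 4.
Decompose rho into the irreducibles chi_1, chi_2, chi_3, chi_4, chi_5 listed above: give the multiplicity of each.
Multiplicities: chi_1: 2, chi_2: 0, chi_3: 1, chi_4: 3, chi_5: 0.

Explanation: Use <chi_rho, chi> = (1/|G|) sum_C |C| * chi_rho(C) * conj(chi(C)) with |G| = 8 for each irreducible chi in the table:
  <chi_rho, chi_1> = (1/8)[1*(6)*conj(1) + 1*(6)*conj(1) + 2*(-2)*conj(1) + 2*(0)*conj(1) + 2*(4)*conj(1)]
      = (1/8)[(6) + (6) + (-4) + (0) + (8)] = 16/8 = 2
  <chi_rho, chi_2> = (1/8)[1*(6)*conj(1) + 1*(6)*conj(1) + 2*(-2)*conj(1) + 2*(0)*conj(-1) + 2*(4)*conj(-1)]
      = (1/8)[(6) + (6) + (-4) + (0) + (-8)] = 0/8 = 0
  <chi_rho, chi_3> = (1/8)[1*(6)*conj(1) + 1*(6)*conj(1) + 2*(-2)*conj(-1) + 2*(0)*conj(1) + 2*(4)*conj(-1)]
      = (1/8)[(6) + (6) + (4) + (0) + (-8)] = 8/8 = 1
  <chi_rho, chi_4> = (1/8)[1*(6)*conj(1) + 1*(6)*conj(1) + 2*(-2)*conj(-1) + 2*(0)*conj(-1) + 2*(4)*conj(1)]
      = (1/8)[(6) + (6) + (4) + (0) + (8)] = 24/8 = 3
  <chi_rho, chi_5> = (1/8)[1*(6)*conj(2) + 1*(6)*conj(-2) + 2*(-2)*conj(0) + 2*(0)*conj(0) + 2*(4)*conj(0)]
      = (1/8)[(12) + (-12) + (0) + (0) + (0)] = 0/8 = 0
Dimension check: dim(rho) = sum (mult * dim) = 2*1 + 0*1 + 1*1 + 3*1 + 0*2 = 6 = chi_rho(e) = 6.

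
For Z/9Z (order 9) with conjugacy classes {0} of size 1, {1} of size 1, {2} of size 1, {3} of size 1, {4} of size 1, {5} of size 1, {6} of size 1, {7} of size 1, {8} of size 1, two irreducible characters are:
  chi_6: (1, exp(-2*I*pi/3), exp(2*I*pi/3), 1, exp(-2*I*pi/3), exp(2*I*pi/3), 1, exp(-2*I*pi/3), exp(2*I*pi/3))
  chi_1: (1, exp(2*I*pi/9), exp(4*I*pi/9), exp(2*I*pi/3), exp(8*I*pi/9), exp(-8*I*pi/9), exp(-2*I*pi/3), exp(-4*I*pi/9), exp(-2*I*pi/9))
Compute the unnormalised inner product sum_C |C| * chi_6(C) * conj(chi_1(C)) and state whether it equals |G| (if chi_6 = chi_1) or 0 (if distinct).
Sum = 0; so <chi_6, chi_1> = 0 (distinct irreducibles are orthogonal).

Why: Compute term by term over conjugacy classes (|C| * chi_6(C) * conj(chi_1(C))):
  1*(1)*conj(1) + 1*(exp(-2*I*pi/3))*conj(exp(2*I*pi/9)) + 1*(exp(2*I*pi/3))*conj(exp(4*I*pi/9)) + 1*(1)*conj(exp(2*I*pi/3)) + 1*(exp(-2*I*pi/3))*conj(exp(8*I*pi/9)) + 1*(exp(2*I*pi/3))*conj(exp(-8*I*pi/9)) + 1*(1)*conj(exp(-2*I*pi/3)) + 1*(exp(-2*I*pi/3))*conj(exp(-4*I*pi/9)) + 1*(exp(2*I*pi/3))*conj(exp(-2*I*pi/9))
  = (1) + (exp(-8*I*pi/9)) + (exp(2*I*pi/9)) + (exp(-2*I*pi/3)) + (exp(4*I*pi/9)) + (exp(-4*I*pi/9)) + (exp(2*I*pi/3)) + (exp(-2*I*pi/9)) + (exp(8*I*pi/9))
  = 0.
(Exp terms are combined using exp(i*s)*conj(exp(i*t)) = exp(i*(s-t)), and sums of them are collapsed using the identity that for every m > 1 the m distinct m-th roots of unity sum to 0, e.g. 1 + exp(2*I*pi/3) + exp(-2*I*pi/3) = 0.)
Dividing by |G| = 9 gives 0/9 = 0, matching the row-orthogonality relation <chi_6, chi_1> = [chi_6 = chi_1].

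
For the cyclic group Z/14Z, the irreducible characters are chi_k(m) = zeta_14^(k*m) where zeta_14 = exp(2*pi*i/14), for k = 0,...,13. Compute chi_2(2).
chi_2(2) = zeta_14^4 = exp(4*I*pi/7)

Argument: chi_2(2) = zeta_14^(2*2) = zeta_14^4. Since zeta_14^14 = 1, this equals zeta_14^4 = exp(2*pi*i*4/14) = exp(4*I*pi/7).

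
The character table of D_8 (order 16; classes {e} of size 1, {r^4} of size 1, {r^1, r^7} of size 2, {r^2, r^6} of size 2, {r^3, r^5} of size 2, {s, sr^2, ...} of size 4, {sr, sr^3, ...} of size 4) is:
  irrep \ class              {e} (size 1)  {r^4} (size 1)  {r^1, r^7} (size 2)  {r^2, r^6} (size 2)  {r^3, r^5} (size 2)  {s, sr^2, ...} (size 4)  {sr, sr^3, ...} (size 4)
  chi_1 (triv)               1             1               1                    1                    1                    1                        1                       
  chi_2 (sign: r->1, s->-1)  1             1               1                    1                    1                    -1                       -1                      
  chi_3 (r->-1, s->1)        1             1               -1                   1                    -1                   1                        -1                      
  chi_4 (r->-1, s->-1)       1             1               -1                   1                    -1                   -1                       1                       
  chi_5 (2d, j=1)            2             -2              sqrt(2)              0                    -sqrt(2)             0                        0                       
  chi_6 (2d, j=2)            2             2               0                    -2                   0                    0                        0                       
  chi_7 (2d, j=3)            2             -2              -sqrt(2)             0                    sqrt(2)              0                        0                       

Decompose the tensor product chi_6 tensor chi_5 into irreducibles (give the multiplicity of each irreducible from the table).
chi_6 tensor chi_5 = chi_5 + chi_7 (all other irreducibles have multiplicity 0).

Proof sketch: The character of a tensor product is the pointwise product (chi_6 * chi_5)(C) = chi_6(C) * chi_5(C):
  {e}: (2)*(2), {r^4}: (2)*(-2), {r^1, r^7}: (0)*(sqrt(2)), {r^2, r^6}: (-2)*(0), {r^3, r^5}: (0)*(-sqrt(2)), {s, sr^2, ...}: (0)*(0), {sr, sr^3, ...}: (0)*(0)
so (chi_6 * chi_5) takes values
  {e} -> 4, {r^4} -> -4, {r^1, r^7} -> 0, {r^2, r^6} -> 0, {r^3, r^5} -> 0, {s, sr^2, ...} -> 0, {sr, sr^3, ...} -> 0.
Now take the inner product of this character with each irreducible chi from the table, <chi_6*chi_5, chi> = (1/16) sum_C |C| (chi_6*chi_5)(C) conj(chi(C)):
  <chi_6*chi_5, chi_1> = (1/16)[1*(4)*conj(1) + 1*(-4)*conj(1) + 2*(0)*conj(1) + 2*(0)*conj(1) + 2*(0)*conj(1) + 4*(0)*conj(1) + 4*(0)*conj(1)]
      = (1/16)[(4) + (-4) + (0) + (0) + (0) + (0) + (0)] = 0/16 = 0
  <chi_6*chi_5, chi_2> = (1/16)[1*(4)*conj(1) + 1*(-4)*conj(1) + 2*(0)*conj(1) + 2*(0)*conj(1) + 2*(0)*conj(1) + 4*(0)*conj(-1) + 4*(0)*conj(-1)]
      = (1/16)[(4) + (-4) + (0) + (0) + (0) + (0) + (0)] = 0/16 = 0
  <chi_6*chi_5, chi_3> = (1/16)[1*(4)*conj(1) + 1*(-4)*conj(1) + 2*(0)*conj(-1) + 2*(0)*conj(1) + 2*(0)*conj(-1) + 4*(0)*conj(1) + 4*(0)*conj(-1)]
      = (1/16)[(4) + (-4) + (0) + (0) + (0) + (0) + (0)] = 0/16 = 0
  <chi_6*chi_5, chi_4> = (1/16)[1*(4)*conj(1) + 1*(-4)*conj(1) + 2*(0)*conj(-1) + 2*(0)*conj(1) + 2*(0)*conj(-1) + 4*(0)*conj(-1) + 4*(0)*conj(1)]
      = (1/16)[(4) + (-4) + (0) + (0) + (0) + (0) + (0)] = 0/16 = 0
  <chi_6*chi_5, chi_5> = (1/16)[1*(4)*conj(2) + 1*(-4)*conj(-2) + 2*(0)*conj(sqrt(2)) + 2*(0)*conj(0) + 2*(0)*conj(-sqrt(2)) + 4*(0)*conj(0) + 4*(0)*conj(0)]
      = (1/16)[(8) + (8) + (0) + (0) + (0) + (0) + (0)] = 16/16 = 1
  <chi_6*chi_5, chi_6> = (1/16)[1*(4)*conj(2) + 1*(-4)*conj(2) + 2*(0)*conj(0) + 2*(0)*conj(-2) + 2*(0)*conj(0) + 4*(0)*conj(0) + 4*(0)*conj(0)]
      = (1/16)[(8) + (-8) + (0) + (0) + (0) + (0) + (0)] = 0/16 = 0
  <chi_6*chi_5, chi_7> = (1/16)[1*(4)*conj(2) + 1*(-4)*conj(-2) + 2*(0)*conj(-sqrt(2)) + 2*(0)*conj(0) + 2*(0)*conj(sqrt(2)) + 4*(0)*conj(0) + 4*(0)*conj(0)]
      = (1/16)[(8) + (8) + (0) + (0) + (0) + (0) + (0)] = 16/16 = 1
Hence the multiplicities are chi_5: 1, chi_7: 1. Dimension check: dim(chi_6)*dim(chi_5) = 2*2 = 4 and sum (mult * dim) = 1*2 + 1*2 = 4.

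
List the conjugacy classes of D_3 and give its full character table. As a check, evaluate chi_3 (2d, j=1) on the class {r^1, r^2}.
Conjugacy classes: {e} of size 1, {r^1, r^2} of size 2, {s, sr, ..., sr^2} of size 3.
Character table:
  irrep \ class              {e} (size 1)  {r^1, r^2} (size 2)  {s, sr, ..., sr^2} (size 3)
  chi_1 (triv)               1             1                    1                          
  chi_2 (sign: r->1, s->-1)  1             1                    -1                         
  chi_3 (2d, j=1)            2             -1                   0                          

Spot check: chi_3 (2d, j=1) on {r^1, r^2} = -1.

Details: D_3 has order 2*3 = 6 with 3 conjugacy classes, hence 3 irreducibles. Sum of squared dims 1 + 1 + 4 = 6 = |G|. Linear characters come from the abelianisation; the 2-dimensional irreps have character r^k -> 2*cos(2*pi*j*k/3), reflections -> 0.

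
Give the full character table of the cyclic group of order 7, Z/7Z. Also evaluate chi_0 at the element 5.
Character table of Z/7Z (irreps indexed chi_0,...,chi_6 with chi_k(m) = zeta_7^(k*m), zeta_7 = exp(2*pi*i/7)):
  irrep \ class  {0} (size 1)  {1} (size 1)    {2} (size 1)    {3} (size 1)    {4} (size 1)    {5} (size 1)    {6} (size 1)  
  chi_0          1             1               1               1               1               1               1             
  chi_1          1             exp(2*I*pi/7)   exp(4*I*pi/7)   exp(6*I*pi/7)   exp(-6*I*pi/7)  exp(-4*I*pi/7)  exp(-2*I*pi/7)
  chi_2          1             exp(4*I*pi/7)   exp(-6*I*pi/7)  exp(-2*I*pi/7)  exp(2*I*pi/7)   exp(6*I*pi/7)   exp(-4*I*pi/7)
  chi_3          1             exp(6*I*pi/7)   exp(-2*I*pi/7)  exp(4*I*pi/7)   exp(-4*I*pi/7)  exp(2*I*pi/7)   exp(-6*I*pi/7)
  chi_4          1             exp(-6*I*pi/7)  exp(2*I*pi/7)   exp(-4*I*pi/7)  exp(4*I*pi/7)   exp(-2*I*pi/7)  exp(6*I*pi/7) 
  chi_5          1             exp(-4*I*pi/7)  exp(6*I*pi/7)   exp(2*I*pi/7)   exp(-2*I*pi/7)  exp(-6*I*pi/7)  exp(4*I*pi/7) 
  chi_6          1             exp(-2*I*pi/7)  exp(-4*I*pi/7)  exp(-6*I*pi/7)  exp(6*I*pi/7)   exp(4*I*pi/7)   exp(2*I*pi/7) 

Spot check: chi_0(5) = zeta_7^(0*5) = zeta_7^0 = 1.

Argument: Z/7Z is abelian, so all 7 irreducible complex representations are 1-dimensional. They are given by chi_k(m) = zeta_7^(k*m) for k = 0,...,6. Row orthogonality: sum_m chi_k(m) conj(chi_l(m)) = 7 * [k = l].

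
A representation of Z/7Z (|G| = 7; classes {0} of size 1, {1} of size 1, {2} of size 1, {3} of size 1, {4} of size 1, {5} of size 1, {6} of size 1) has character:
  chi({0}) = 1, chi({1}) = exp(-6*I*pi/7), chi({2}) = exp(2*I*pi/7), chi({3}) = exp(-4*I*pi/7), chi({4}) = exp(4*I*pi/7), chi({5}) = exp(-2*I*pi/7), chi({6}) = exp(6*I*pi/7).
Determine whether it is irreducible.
Irreducible: <chi, chi> = 1.

Solution. <chi, chi> = (1/|G|) sum_C |C| * |chi(C)|^2 = (1/7)[1*|1|^2 + 1*|exp(-6*I*pi/7)|^2 + 1*|exp(2*I*pi/7)|^2 + 1*|exp(-4*I*pi/7)|^2 + 1*|exp(4*I*pi/7)|^2 + 1*|exp(-2*I*pi/7)|^2 + 1*|exp(6*I*pi/7)|^2]
  = (1/7)[(1) + (1) + (1) + (1) + (1) + (1) + (1)] = 7/7 = 1.
(Exp terms are combined using exp(i*s)*conj(exp(i*t)) = exp(i*(s-t)), and sums of them are collapsed using the identity that for every m > 1 the m distinct m-th roots of unity sum to 0, e.g. 1 + exp(2*I*pi/3) + exp(-2*I*pi/3) = 0.)
A character is irreducible iff <chi, chi> = 1, so this representation is irreducible.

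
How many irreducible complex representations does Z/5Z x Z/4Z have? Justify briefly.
20

Why: The number of irreducible complex representations of a finite group equals its number of conjugacy classes. Z/5Z x Z/4Z is abelian of order 20, so every element is its own conjugacy class: 20 classes, so Z/5Z x Z/4Z (order 20) has exactly 20 irreducible complex representations.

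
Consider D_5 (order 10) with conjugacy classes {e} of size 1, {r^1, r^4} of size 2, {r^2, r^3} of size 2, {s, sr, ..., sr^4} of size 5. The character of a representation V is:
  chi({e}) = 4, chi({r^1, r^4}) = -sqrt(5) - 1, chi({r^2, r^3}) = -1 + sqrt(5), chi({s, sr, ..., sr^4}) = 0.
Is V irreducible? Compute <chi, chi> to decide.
Not irreducible (reducible): <chi, chi> = 4 > 1.

Justification: <chi, chi> = (1/|G|) sum_C |C| * |chi(C)|^2 = (1/10)[1*|4|^2 + 2*|-sqrt(5) - 1|^2 + 2*|-1 + sqrt(5)|^2 + 5*|0|^2]
  = (1/10)[(16) + (4*sqrt(5) + 12) + (12 - 4*sqrt(5)) + (0)] = 40/10 = 4.
A character is irreducible iff <chi, chi> = 1, so this representation is reducible.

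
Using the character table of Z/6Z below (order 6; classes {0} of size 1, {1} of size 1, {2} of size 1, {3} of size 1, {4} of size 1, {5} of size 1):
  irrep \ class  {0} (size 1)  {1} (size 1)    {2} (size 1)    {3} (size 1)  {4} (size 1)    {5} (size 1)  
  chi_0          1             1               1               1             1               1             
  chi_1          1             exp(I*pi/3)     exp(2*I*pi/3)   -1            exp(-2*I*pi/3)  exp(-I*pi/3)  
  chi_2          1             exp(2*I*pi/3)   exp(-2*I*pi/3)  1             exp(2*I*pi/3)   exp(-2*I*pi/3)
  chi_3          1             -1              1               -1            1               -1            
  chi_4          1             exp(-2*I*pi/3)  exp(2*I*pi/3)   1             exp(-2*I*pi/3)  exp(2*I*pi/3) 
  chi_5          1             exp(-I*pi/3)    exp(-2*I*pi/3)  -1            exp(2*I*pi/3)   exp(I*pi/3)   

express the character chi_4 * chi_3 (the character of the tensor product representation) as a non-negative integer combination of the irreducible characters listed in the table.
chi_4 tensor chi_3 = chi_1 (all other irreducibles have multiplicity 0).

Explanation: The character of a tensor product is the pointwise product (chi_4 * chi_3)(C) = chi_4(C) * chi_3(C):
  {0}: (1)*(1), {1}: (exp(-2*I*pi/3))*(-1), {2}: (exp(2*I*pi/3))*(1), {3}: (1)*(-1), {4}: (exp(-2*I*pi/3))*(1), {5}: (exp(2*I*pi/3))*(-1)
so (chi_4 * chi_3) takes values
  {0} -> 1, {1} -> -exp(-2*I*pi/3), {2} -> exp(2*I*pi/3), {3} -> -1, {4} -> exp(-2*I*pi/3), {5} -> -exp(2*I*pi/3).
Now take the inner product of this character with each irreducible chi from the table, <chi_4*chi_3, chi> = (1/6) sum_C |C| (chi_4*chi_3)(C) conj(chi(C)):
  <chi_4*chi_3, chi_0> = (1/6)[1*(1)*conj(1) + 1*(-exp(-2*I*pi/3))*conj(1) + 1*(exp(2*I*pi/3))*conj(1) + 1*(-1)*conj(1) + 1*(exp(-2*I*pi/3))*conj(1) + 1*(-exp(2*I*pi/3))*conj(1)]
      = (1/6)[(1) + (-exp(-2*I*pi/3)) + (exp(2*I*pi/3)) + (-1) + (exp(-2*I*pi/3)) + (-exp(2*I*pi/3))] = 0/6 = 0
  <chi_4*chi_3, chi_1> = (1/6)[1*(1)*conj(1) + 1*(-exp(-2*I*pi/3))*conj(exp(I*pi/3)) + 1*(exp(2*I*pi/3))*conj(exp(2*I*pi/3)) + 1*(-1)*conj(-1) + 1*(exp(-2*I*pi/3))*conj(exp(-2*I*pi/3)) + 1*(-exp(2*I*pi/3))*conj(exp(-I*pi/3))]
      = (1/6)[(1) + (1) + (1) + (1) + (1) + (1)] = 6/6 = 1
  <chi_4*chi_3, chi_2> = (1/6)[1*(1)*conj(1) + 1*(-exp(-2*I*pi/3))*conj(exp(2*I*pi/3)) + 1*(exp(2*I*pi/3))*conj(exp(-2*I*pi/3)) + 1*(-1)*conj(1) + 1*(exp(-2*I*pi/3))*conj(exp(2*I*pi/3)) + 1*(-exp(2*I*pi/3))*conj(exp(-2*I*pi/3))]
      = (1/6)[(1) + (-exp(2*I*pi/3)) + (exp(-2*I*pi/3)) + (-1) + (exp(2*I*pi/3)) + (-exp(-2*I*pi/3))] = 0/6 = 0
  <chi_4*chi_3, chi_3> = (1/6)[1*(1)*conj(1) + 1*(-exp(-2*I*pi/3))*conj(-1) + 1*(exp(2*I*pi/3))*conj(1) + 1*(-1)*conj(-1) + 1*(exp(-2*I*pi/3))*conj(1) + 1*(-exp(2*I*pi/3))*conj(-1)]
      = (1/6)[(1) + (exp(-2*I*pi/3)) + (exp(2*I*pi/3)) + (1) + (exp(-2*I*pi/3)) + (exp(2*I*pi/3))] = 0/6 = 0
  <chi_4*chi_3, chi_4> = (1/6)[1*(1)*conj(1) + 1*(-exp(-2*I*pi/3))*conj(exp(-2*I*pi/3)) + 1*(exp(2*I*pi/3))*conj(exp(2*I*pi/3)) + 1*(-1)*conj(1) + 1*(exp(-2*I*pi/3))*conj(exp(-2*I*pi/3)) + 1*(-exp(2*I*pi/3))*conj(exp(2*I*pi/3))]
      = (1/6)[(1) + (-1) + (1) + (-1) + (1) + (-1)] = 0/6 = 0
  <chi_4*chi_3, chi_5> = (1/6)[1*(1)*conj(1) + 1*(-exp(-2*I*pi/3))*conj(exp(-I*pi/3)) + 1*(exp(2*I*pi/3))*conj(exp(-2*I*pi/3)) + 1*(-1)*conj(-1) + 1*(exp(-2*I*pi/3))*conj(exp(2*I*pi/3)) + 1*(-exp(2*I*pi/3))*conj(exp(I*pi/3))]
      = (1/6)[(1) + (-exp(-I*pi/3)) + (exp(-2*I*pi/3)) + (1) + (exp(2*I*pi/3)) + (-exp(I*pi/3))] = 0/6 = 0
(Exp terms are combined using exp(i*s)*conj(exp(i*t)) = exp(i*(s-t)), and sums of them are collapsed using the identity that for every m > 1 the m distinct m-th roots of unity sum to 0, e.g. 1 + exp(2*I*pi/3) + exp(-2*I*pi/3) = 0.)
Hence the multiplicities are chi_1: 1. Dimension check: dim(chi_4)*dim(chi_3) = 1*1 = 1 and sum (mult * dim) = 1*1 = 1.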